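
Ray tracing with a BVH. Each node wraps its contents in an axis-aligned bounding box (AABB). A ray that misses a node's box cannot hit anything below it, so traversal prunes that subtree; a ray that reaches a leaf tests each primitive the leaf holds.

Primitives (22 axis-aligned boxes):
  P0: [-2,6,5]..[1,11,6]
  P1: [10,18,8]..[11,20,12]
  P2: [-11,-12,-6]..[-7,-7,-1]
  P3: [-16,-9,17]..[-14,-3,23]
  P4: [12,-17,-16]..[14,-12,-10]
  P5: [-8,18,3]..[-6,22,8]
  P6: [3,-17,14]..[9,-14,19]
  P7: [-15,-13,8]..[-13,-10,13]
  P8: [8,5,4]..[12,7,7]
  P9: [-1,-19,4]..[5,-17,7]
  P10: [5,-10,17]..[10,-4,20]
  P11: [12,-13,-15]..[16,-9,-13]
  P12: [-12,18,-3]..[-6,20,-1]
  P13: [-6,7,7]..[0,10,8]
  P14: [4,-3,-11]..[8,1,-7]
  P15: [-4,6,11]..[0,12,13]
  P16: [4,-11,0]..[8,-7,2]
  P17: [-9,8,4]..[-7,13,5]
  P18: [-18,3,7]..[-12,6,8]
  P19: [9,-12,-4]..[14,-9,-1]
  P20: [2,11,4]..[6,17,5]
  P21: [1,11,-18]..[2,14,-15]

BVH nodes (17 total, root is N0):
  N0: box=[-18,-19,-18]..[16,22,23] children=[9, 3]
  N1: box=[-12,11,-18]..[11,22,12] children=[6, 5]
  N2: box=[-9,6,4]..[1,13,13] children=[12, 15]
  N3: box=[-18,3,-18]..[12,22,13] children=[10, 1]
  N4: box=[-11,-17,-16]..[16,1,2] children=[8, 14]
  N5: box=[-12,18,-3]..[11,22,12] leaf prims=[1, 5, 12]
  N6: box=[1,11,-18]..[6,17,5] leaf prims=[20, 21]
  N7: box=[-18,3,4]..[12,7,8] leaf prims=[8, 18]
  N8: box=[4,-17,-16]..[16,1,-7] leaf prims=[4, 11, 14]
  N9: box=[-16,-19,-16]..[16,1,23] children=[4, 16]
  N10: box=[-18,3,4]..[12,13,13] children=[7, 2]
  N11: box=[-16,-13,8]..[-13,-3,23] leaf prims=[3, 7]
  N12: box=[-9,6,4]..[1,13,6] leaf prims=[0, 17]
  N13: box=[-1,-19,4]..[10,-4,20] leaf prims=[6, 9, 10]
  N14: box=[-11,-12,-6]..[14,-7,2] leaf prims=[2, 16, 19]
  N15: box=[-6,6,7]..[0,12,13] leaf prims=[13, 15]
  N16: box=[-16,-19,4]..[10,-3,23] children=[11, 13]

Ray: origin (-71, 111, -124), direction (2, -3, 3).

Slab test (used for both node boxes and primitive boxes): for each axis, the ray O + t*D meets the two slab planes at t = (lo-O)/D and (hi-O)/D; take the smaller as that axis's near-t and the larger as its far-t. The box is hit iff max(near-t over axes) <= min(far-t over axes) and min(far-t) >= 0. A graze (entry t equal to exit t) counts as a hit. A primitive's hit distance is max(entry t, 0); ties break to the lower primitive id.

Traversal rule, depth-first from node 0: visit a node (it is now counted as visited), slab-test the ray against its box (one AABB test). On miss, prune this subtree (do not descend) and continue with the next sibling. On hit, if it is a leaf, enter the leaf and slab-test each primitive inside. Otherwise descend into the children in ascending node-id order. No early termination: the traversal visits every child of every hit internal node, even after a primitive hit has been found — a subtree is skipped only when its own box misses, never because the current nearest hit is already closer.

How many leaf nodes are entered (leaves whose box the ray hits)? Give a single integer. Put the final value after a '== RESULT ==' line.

Traverse from the root:
N0 x:[53/2,87/2] y:[89/3,130/3] z:[106/3,49] -> hit [106/3,130/3], descend [3, 9]
  N3 x:[53/2,83/2] y:[89/3,36] z:[106/3,137/3] -> hit [106/3,36], descend [1, 10]
    N1 x:[59/2,41] y:[89/3,100/3] z:[106/3,136/3] -> miss, prune
    N10 x:[53/2,83/2] y:[98/3,36] z:[128/3,137/3] -> miss, prune
  N9 x:[55/2,87/2] y:[110/3,130/3] z:[36,49] -> hit [110/3,130/3], descend [4, 16]
    N4 x:[30,87/2] y:[110/3,128/3] z:[36,42] -> hit [110/3,42], descend [8, 14]
      N8 x:[75/2,87/2] y:[110/3,128/3] z:[36,39] -> hit [75/2,39] leaf, test {P4(miss), P11(miss), P14@t=113/3}
      N14 x:[30,85/2] y:[118/3,41] z:[118/3,42] -> hit [118/3,41] leaf, test {P2(miss), P16(miss), P19@t=40}
    N16 x:[55/2,81/2] y:[38,130/3] z:[128/3,49] -> miss, prune

order=[0, 3, 1, 10, 9, 4, 8, 14, 16]  |boxes|=9  |leaves|=2  hit=P14

== RESULT ==
2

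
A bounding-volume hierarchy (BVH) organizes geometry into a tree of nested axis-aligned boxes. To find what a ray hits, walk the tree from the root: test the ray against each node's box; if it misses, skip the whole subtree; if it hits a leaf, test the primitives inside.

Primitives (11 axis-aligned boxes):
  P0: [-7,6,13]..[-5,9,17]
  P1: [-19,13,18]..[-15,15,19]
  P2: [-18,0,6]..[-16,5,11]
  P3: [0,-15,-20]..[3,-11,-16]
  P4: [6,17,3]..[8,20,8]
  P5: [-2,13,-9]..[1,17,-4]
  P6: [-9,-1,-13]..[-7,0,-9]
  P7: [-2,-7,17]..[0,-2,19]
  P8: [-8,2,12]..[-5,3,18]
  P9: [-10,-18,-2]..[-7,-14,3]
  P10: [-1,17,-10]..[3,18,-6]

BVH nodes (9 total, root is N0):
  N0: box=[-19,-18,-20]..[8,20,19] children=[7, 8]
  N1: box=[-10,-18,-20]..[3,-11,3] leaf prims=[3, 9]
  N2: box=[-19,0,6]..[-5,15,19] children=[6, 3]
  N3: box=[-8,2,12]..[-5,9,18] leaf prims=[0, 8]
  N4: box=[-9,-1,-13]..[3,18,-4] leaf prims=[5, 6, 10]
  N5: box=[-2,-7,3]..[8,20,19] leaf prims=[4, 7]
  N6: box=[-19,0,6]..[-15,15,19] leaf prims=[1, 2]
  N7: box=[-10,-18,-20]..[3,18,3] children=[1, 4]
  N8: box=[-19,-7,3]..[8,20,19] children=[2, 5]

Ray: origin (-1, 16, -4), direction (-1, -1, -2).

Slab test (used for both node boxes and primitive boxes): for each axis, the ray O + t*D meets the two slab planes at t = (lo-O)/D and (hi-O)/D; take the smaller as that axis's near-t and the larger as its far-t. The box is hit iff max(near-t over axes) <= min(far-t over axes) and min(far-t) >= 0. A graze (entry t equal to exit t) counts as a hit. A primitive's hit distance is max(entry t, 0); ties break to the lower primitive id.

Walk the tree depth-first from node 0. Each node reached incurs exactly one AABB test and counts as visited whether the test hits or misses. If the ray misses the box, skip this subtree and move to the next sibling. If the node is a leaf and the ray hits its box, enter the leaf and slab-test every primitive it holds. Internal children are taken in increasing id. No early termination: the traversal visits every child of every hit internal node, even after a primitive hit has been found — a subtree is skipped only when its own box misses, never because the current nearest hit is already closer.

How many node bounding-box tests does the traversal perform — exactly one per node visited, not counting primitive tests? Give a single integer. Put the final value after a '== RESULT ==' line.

Trace the traversal:
N0 x:[-9,18] y:[-4,34] z:[-23/2,8] -> hit [-4,8], descend [7, 8]
  N7 x:[-4,9] y:[-2,34] z:[-7/2,8] -> hit [-2,8], descend [1, 4]
    N1 x:[-4,9] y:[27,34] z:[-7/2,8] -> miss, prune
    N4 x:[-4,8] y:[-2,17] z:[0,9/2] -> hit [0,9/2] leaf, test {P5@t=0, P6(miss), P10(miss)}
  N8 x:[-9,18] y:[-4,23] z:[-23/2,-7/2] -> miss, prune

5 AABB tests over nodes [0, 7, 1, 4, 8]; 1 leaf entered; closest P5.

== RESULT ==
5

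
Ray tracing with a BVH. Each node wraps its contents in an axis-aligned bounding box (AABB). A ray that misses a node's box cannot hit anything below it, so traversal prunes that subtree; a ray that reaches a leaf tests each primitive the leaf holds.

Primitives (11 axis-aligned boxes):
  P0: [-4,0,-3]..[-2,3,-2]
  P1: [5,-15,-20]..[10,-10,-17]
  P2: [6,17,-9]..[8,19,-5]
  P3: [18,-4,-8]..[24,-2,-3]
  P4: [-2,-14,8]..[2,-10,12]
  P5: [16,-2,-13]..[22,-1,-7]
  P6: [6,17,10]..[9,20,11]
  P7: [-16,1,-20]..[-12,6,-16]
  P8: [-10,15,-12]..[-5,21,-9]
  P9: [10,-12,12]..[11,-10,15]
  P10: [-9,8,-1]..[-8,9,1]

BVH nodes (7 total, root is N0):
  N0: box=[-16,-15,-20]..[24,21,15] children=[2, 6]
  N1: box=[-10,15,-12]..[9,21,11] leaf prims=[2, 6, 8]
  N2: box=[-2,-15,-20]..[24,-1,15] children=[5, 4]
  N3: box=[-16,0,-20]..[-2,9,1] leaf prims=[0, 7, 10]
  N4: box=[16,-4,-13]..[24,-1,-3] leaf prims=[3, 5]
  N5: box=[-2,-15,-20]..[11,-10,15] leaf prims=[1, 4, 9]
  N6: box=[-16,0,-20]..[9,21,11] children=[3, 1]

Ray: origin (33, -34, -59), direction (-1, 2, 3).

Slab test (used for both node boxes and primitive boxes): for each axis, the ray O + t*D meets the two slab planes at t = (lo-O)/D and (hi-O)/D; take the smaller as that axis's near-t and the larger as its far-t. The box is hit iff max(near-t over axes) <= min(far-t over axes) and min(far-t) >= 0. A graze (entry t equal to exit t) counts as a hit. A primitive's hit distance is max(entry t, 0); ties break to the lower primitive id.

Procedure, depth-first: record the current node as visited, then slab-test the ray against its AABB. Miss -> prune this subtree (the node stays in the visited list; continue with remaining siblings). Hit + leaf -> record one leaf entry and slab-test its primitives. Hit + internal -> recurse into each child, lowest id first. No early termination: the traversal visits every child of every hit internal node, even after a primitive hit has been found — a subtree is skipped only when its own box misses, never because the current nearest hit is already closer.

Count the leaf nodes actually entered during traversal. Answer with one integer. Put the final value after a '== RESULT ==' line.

Traverse from the root:
N0 x:[9,49] y:[19/2,55/2] z:[13,74/3] -> hit [13,74/3], descend [2, 6]
  N2 x:[9,35] y:[19/2,33/2] z:[13,74/3] -> hit [13,33/2], descend [4, 5]
    N4 x:[9,17] y:[15,33/2] z:[46/3,56/3] -> hit [46/3,33/2] leaf, test {P3(miss), P5@t=16}
    N5 x:[22,35] y:[19/2,12] z:[13,74/3] -> miss, prune
  N6 x:[24,49] y:[17,55/2] z:[13,70/3] -> miss, prune

5 AABB tests over nodes [0, 2, 4, 5, 6]; 1 leaf entered; closest P5.

== RESULT ==
1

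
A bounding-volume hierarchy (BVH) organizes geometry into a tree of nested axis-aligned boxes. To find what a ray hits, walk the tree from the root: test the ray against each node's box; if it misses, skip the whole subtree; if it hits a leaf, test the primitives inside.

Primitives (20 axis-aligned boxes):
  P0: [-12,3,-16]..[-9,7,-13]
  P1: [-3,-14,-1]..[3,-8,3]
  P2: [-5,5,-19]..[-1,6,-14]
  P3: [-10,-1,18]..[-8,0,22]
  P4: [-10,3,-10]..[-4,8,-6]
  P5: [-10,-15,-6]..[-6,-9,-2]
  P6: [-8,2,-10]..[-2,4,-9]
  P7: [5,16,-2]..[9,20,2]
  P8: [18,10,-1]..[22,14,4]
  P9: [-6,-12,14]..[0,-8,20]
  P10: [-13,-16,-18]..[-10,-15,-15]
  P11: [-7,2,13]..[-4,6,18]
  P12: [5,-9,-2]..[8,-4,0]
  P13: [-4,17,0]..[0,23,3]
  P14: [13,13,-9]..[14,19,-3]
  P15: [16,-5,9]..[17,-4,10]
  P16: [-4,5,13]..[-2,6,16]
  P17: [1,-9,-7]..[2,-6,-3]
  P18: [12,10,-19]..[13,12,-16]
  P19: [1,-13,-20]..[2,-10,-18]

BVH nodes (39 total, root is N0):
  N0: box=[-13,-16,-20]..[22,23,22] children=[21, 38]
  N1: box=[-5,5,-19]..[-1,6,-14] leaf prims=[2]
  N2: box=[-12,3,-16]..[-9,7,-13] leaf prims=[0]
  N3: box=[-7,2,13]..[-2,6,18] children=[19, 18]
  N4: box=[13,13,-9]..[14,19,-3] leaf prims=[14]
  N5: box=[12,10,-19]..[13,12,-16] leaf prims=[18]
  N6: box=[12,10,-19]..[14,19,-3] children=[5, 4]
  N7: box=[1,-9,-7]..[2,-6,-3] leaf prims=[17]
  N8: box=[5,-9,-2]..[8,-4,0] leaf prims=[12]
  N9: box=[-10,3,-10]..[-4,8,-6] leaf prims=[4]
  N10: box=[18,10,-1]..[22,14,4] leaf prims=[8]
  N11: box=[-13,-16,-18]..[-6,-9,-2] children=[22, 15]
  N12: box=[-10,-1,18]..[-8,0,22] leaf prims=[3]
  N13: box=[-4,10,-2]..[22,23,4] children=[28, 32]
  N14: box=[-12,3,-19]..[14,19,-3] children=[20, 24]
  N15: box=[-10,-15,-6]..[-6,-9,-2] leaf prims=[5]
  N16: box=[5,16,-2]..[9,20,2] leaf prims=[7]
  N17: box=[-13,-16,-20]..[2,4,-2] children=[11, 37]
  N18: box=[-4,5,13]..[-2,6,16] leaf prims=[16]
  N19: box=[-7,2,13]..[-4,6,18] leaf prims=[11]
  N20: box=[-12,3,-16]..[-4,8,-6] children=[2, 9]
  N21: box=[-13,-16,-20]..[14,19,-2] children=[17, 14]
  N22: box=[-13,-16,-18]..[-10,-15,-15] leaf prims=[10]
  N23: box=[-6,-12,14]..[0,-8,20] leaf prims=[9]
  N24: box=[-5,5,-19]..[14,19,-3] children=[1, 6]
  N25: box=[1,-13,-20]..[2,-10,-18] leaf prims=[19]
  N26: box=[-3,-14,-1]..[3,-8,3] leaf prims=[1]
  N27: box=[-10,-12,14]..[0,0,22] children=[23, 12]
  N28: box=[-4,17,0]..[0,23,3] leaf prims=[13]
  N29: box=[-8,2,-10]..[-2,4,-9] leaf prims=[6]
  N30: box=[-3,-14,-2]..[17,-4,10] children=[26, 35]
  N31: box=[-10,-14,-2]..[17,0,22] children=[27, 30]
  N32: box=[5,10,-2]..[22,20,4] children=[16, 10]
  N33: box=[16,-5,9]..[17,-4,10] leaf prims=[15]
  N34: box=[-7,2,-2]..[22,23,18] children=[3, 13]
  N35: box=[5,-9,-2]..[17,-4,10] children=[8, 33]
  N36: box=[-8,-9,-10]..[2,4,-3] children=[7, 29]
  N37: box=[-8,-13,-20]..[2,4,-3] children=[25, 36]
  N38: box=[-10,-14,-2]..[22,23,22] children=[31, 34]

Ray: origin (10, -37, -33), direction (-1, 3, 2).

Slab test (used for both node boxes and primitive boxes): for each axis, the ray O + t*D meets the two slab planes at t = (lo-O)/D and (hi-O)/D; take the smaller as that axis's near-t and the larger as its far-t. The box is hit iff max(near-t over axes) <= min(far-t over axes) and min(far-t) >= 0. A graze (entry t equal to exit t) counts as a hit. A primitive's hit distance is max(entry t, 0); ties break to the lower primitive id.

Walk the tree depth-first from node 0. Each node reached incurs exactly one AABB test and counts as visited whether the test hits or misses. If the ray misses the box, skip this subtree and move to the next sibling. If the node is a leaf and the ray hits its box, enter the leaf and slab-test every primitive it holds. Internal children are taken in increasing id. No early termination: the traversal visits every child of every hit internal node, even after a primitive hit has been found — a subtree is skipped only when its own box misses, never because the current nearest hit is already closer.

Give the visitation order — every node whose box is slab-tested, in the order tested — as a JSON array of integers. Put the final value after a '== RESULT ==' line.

Trace the traversal:
N0 x:[-12,23] y:[7,20] z:[13/2,55/2] -> hit [7,20], descend [21, 38]
  N21 x:[-4,23] y:[7,56/3] z:[13/2,31/2] -> hit [7,31/2], descend [14, 17]
    N14 x:[-4,22] y:[40/3,56/3] z:[7,15] -> hit [40/3,15], descend [20, 24]
      N20 x:[14,22] y:[40/3,15] z:[17/2,27/2] -> miss, prune
      N24 x:[-4,15] y:[14,56/3] z:[7,15] -> hit [14,15], descend [1, 6]
        N1 x:[11,15] y:[14,43/3] z:[7,19/2] -> miss, prune
        N6 x:[-4,-2] y:[47/3,56/3] z:[7,15] -> miss, prune
    N17 x:[8,23] y:[7,41/3] z:[13/2,31/2] -> hit [8,41/3], descend [11, 37]
      N11 x:[16,23] y:[7,28/3] z:[15/2,31/2] -> miss, prune
      N37 x:[8,18] y:[8,41/3] z:[13/2,15] -> hit [8,41/3], descend [25, 36]
        N25 x:[8,9] y:[8,9] z:[13/2,15/2] -> miss, prune
        N36 x:[8,18] y:[28/3,41/3] z:[23/2,15] -> hit [23/2,41/3], descend [7, 29]
          N7 x:[8,9] y:[28/3,31/3] z:[13,15] -> miss, prune
          N29 x:[12,18] y:[13,41/3] z:[23/2,12] -> miss, prune
  N38 x:[-12,20] y:[23/3,20] z:[31/2,55/2] -> hit [31/2,20], descend [31, 34]
    N31 x:[-7,20] y:[23/3,37/3] z:[31/2,55/2] -> miss, prune
    N34 x:[-12,17] y:[13,20] z:[31/2,51/2] -> hit [31/2,17], descend [3, 13]
      N3 x:[12,17] y:[13,43/3] z:[23,51/2] -> miss, prune
      N13 x:[-12,14] y:[47/3,20] z:[31/2,37/2] -> miss, prune

19 AABB tests over nodes [0, 21, 14, 20, 24, 1, 6, 17, 11, 37, 25, 36, 7, 29, 38, 31, 34, 3, 13]; 0 leaves entered; closest miss.

== RESULT ==
[0, 21, 14, 20, 24, 1, 6, 17, 11, 37, 25, 36, 7, 29, 38, 31, 34, 3, 13]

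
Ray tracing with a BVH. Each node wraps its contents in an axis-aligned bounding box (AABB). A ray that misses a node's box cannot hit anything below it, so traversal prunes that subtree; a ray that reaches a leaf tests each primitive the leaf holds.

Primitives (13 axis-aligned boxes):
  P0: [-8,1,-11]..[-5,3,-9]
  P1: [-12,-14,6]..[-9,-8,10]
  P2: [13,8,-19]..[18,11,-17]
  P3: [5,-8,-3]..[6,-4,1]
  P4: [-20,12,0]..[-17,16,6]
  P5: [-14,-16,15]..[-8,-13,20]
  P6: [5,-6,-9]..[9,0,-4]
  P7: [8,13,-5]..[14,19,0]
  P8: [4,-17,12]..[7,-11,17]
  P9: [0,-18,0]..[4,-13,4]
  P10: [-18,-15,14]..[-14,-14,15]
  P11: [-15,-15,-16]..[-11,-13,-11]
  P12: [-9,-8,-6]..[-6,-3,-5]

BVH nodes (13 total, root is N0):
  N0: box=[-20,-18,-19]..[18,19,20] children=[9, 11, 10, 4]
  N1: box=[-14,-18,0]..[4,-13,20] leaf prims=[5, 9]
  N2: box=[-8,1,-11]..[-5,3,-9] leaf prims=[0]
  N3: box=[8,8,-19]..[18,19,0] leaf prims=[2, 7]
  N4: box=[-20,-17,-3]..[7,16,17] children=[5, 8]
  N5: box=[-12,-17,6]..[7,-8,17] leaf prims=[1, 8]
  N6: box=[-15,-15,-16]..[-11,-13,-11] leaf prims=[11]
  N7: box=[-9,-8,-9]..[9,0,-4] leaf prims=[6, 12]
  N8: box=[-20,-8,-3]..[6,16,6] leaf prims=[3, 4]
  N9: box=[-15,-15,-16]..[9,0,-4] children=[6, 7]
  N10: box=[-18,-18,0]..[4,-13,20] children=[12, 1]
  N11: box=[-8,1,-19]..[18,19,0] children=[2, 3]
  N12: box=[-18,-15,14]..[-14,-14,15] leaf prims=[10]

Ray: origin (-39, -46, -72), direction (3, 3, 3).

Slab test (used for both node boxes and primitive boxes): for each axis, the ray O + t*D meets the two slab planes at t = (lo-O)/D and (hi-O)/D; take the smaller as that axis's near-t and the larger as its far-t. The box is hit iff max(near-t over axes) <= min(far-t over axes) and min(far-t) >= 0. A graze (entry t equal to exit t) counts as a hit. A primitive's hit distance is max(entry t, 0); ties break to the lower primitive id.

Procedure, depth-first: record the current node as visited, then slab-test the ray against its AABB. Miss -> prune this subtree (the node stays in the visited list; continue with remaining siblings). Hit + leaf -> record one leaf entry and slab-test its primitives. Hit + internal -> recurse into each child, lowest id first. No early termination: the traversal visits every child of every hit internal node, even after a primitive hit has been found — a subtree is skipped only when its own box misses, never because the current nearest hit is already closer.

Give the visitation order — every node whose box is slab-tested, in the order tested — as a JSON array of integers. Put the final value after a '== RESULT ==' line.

Trace the traversal:
N0 x:[19/3,19] y:[28/3,65/3] z:[53/3,92/3] -> hit [53/3,19], descend [4, 9, 10, 11]
  N4 x:[19/3,46/3] y:[29/3,62/3] z:[23,89/3] -> miss, prune
  N9 x:[8,16] y:[31/3,46/3] z:[56/3,68/3] -> miss, prune
  N10 x:[7,43/3] y:[28/3,11] z:[24,92/3] -> miss, prune
  N11 x:[31/3,19] y:[47/3,65/3] z:[53/3,24] -> hit [53/3,19], descend [2, 3]
    N2 x:[31/3,34/3] y:[47/3,49/3] z:[61/3,21] -> miss, prune
    N3 x:[47/3,19] y:[18,65/3] z:[53/3,24] -> hit [18,19] leaf, test {P2@t=18, P7(miss)}

Summary -> nodes [0, 4, 9, 10, 11, 2, 3]; box-tests=7; leaf-entries=1; first=P2

== RESULT ==
[0, 4, 9, 10, 11, 2, 3]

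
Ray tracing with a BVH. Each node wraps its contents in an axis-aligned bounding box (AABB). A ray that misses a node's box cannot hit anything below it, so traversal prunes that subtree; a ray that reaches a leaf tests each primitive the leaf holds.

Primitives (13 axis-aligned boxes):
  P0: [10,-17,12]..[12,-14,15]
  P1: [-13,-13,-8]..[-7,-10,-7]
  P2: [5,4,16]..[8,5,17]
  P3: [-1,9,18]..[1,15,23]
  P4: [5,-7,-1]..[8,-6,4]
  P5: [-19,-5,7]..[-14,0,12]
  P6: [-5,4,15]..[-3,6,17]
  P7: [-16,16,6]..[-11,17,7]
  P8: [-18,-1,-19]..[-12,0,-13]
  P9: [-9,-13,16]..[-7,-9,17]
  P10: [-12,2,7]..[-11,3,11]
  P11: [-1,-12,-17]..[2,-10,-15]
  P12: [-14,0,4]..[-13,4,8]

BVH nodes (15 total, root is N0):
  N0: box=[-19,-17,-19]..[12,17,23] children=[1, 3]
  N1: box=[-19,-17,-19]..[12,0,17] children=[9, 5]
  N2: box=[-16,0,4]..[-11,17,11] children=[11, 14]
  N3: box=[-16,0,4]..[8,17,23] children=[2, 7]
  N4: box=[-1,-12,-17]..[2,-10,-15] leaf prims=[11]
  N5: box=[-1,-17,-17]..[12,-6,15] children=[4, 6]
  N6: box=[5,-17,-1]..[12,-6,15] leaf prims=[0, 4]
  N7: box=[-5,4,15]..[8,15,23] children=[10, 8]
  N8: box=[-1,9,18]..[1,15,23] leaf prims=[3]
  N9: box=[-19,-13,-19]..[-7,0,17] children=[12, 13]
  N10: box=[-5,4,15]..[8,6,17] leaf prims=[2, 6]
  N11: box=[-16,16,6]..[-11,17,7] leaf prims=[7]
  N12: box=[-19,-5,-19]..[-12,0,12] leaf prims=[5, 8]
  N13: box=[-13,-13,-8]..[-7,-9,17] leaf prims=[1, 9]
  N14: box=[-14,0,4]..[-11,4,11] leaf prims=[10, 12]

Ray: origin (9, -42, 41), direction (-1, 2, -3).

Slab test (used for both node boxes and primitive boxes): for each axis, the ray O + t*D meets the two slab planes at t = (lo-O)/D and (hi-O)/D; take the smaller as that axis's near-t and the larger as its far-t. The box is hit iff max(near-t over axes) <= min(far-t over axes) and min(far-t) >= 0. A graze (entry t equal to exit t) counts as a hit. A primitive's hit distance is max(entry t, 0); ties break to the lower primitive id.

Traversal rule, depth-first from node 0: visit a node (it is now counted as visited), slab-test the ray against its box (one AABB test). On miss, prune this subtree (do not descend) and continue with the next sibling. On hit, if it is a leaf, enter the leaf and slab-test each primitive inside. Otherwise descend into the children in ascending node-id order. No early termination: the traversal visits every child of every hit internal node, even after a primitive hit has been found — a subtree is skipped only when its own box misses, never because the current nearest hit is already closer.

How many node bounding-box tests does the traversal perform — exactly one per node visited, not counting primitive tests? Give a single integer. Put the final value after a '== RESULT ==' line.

Traverse from the root:
N0 x:[-3,28] y:[25/2,59/2] z:[6,20] -> hit [25/2,20], descend [1, 3]
  N1 x:[-3,28] y:[25/2,21] z:[8,20] -> hit [25/2,20], descend [5, 9]
    N5 x:[-3,10] y:[25/2,18] z:[26/3,58/3] -> miss, prune
    N9 x:[16,28] y:[29/2,21] z:[8,20] -> hit [16,20], descend [12, 13]
      N12 x:[21,28] y:[37/2,21] z:[29/3,20] -> miss, prune
      N13 x:[16,22] y:[29/2,33/2] z:[8,49/3] -> hit [16,49/3] leaf, test {P1@t=16, P9(miss)}
  N3 x:[1,25] y:[21,59/2] z:[6,37/3] -> miss, prune

7 AABB tests over nodes [0, 1, 5, 9, 12, 13, 3]; 1 leaf entered; closest P1.

== RESULT ==
7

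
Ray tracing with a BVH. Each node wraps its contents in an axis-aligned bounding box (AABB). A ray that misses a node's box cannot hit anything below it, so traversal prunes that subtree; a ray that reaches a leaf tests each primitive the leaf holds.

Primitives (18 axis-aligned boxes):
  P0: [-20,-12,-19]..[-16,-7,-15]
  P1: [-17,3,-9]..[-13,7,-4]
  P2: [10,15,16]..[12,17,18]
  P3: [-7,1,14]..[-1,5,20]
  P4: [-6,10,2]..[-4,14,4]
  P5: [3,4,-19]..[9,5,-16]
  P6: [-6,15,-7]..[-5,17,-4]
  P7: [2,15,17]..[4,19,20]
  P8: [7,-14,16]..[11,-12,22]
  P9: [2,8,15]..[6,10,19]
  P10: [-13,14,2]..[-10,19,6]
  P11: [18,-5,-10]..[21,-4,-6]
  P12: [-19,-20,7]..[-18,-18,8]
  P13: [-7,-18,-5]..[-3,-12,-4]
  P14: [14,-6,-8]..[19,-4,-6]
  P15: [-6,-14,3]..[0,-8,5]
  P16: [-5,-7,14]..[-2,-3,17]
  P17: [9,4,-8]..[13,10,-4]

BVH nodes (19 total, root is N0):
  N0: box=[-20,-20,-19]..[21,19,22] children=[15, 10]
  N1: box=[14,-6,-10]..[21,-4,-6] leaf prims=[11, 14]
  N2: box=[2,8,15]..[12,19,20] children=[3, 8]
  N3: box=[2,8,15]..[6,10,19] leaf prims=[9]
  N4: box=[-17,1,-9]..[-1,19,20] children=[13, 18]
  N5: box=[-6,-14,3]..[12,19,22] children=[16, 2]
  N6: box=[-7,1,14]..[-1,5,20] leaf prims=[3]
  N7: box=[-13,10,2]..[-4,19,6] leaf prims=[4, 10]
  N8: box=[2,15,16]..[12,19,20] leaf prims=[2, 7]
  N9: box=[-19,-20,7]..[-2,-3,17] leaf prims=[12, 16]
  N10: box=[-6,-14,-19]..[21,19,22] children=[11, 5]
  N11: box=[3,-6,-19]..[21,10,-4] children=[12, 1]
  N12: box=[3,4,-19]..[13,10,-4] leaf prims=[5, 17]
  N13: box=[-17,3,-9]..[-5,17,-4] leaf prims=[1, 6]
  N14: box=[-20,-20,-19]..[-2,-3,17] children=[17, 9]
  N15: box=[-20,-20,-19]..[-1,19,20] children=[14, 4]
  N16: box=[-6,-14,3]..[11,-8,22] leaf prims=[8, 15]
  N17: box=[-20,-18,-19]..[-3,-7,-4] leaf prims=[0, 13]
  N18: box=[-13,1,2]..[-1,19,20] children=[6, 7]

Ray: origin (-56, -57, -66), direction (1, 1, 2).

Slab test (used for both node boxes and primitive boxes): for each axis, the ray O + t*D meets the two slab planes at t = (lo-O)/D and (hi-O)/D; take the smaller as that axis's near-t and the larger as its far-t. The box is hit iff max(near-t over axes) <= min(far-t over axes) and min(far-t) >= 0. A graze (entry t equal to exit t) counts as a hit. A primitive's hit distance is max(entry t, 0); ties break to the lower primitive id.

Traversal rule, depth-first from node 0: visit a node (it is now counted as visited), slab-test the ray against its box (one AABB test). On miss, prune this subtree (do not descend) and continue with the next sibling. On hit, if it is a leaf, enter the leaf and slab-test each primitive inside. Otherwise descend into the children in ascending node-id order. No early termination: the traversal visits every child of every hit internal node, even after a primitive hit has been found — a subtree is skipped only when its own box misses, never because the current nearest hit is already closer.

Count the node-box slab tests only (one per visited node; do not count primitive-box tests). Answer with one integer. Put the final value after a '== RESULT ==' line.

Walk:
N0 x:[36,77] y:[37,76] z:[47/2,44] -> hit [37,44], descend [10, 15]
  N10 x:[50,77] y:[43,76] z:[47/2,44] -> miss, prune
  N15 x:[36,55] y:[37,76] z:[47/2,43] -> hit [37,43], descend [4, 14]
    N4 x:[39,55] y:[58,76] z:[57/2,43] -> miss, prune
    N14 x:[36,54] y:[37,54] z:[47/2,83/2] -> hit [37,83/2], descend [9, 17]
      N9 x:[37,54] y:[37,54] z:[73/2,83/2] -> hit [37,83/2] leaf, test {P12@t=37, P16(miss)}
      N17 x:[36,53] y:[39,50] z:[47/2,31] -> miss, prune

7 AABB tests over nodes [0, 10, 15, 4, 14, 9, 17]; 1 leaf entered; closest P12.

== RESULT ==
7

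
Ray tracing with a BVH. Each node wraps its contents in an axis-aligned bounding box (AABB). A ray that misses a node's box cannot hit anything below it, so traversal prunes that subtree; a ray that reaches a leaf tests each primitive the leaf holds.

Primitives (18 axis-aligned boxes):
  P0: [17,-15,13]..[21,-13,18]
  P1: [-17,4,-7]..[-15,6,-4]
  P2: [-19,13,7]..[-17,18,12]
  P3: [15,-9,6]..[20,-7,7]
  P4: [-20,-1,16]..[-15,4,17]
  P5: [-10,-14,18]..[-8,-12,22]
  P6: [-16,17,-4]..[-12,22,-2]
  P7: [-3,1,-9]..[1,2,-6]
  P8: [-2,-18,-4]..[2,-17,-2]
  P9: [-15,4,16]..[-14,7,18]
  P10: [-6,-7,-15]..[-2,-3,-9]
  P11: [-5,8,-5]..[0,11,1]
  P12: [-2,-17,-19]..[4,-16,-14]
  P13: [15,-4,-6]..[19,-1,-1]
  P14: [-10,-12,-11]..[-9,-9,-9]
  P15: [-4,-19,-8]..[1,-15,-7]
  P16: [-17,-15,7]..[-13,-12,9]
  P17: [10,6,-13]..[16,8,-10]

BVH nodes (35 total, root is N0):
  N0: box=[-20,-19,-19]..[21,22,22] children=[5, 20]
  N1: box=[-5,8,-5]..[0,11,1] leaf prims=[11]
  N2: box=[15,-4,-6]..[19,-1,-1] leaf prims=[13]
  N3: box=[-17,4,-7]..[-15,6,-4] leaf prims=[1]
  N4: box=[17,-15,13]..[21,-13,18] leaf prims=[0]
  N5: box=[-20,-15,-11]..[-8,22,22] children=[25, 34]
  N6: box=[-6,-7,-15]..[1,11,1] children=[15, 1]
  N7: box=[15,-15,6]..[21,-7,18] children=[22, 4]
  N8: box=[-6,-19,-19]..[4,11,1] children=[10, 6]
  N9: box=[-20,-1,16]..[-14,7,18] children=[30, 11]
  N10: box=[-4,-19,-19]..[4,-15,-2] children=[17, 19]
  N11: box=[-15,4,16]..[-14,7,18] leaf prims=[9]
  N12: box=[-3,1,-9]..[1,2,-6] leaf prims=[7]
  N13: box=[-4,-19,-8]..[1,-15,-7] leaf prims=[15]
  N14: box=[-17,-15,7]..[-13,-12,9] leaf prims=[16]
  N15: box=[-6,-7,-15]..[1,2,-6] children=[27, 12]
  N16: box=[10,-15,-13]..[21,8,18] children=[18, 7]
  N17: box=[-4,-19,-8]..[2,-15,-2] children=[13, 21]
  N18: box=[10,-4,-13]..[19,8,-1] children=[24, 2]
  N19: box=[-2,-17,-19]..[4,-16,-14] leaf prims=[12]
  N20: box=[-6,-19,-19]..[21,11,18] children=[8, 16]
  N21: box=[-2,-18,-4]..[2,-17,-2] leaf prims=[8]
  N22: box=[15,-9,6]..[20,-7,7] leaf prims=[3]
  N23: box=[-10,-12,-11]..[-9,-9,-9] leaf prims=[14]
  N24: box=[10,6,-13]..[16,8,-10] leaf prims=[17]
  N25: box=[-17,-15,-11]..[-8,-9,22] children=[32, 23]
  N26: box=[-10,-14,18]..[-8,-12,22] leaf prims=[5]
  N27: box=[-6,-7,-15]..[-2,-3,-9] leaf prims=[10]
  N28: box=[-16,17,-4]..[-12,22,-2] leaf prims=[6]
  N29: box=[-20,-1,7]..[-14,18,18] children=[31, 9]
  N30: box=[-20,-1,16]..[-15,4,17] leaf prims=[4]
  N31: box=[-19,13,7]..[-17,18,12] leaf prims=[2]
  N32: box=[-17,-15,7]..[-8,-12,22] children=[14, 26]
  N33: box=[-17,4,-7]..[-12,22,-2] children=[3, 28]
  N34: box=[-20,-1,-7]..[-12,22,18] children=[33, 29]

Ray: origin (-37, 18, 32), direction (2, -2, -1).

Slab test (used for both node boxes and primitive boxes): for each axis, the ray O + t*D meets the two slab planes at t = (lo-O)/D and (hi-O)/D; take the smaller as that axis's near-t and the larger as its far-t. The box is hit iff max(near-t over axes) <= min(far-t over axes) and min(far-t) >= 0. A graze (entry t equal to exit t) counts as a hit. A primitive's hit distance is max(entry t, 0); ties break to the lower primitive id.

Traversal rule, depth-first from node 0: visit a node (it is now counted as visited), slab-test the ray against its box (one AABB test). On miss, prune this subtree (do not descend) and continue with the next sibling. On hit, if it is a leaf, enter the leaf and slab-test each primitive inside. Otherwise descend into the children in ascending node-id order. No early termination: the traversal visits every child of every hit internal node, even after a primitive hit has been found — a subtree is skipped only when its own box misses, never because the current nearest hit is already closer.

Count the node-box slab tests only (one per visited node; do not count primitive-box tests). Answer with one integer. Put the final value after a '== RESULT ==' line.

Traverse from the root:
N0 x:[17/2,29] y:[-2,37/2] z:[10,51] -> hit [10,37/2], descend [5, 20]
  N5 x:[17/2,29/2] y:[-2,33/2] z:[10,43] -> hit [10,29/2], descend [25, 34]
    N25 x:[10,29/2] y:[27/2,33/2] z:[10,43] -> hit [27/2,29/2], descend [23, 32]
      N23 x:[27/2,14] y:[27/2,15] z:[41,43] -> miss, prune
      N32 x:[10,29/2] y:[15,33/2] z:[10,25] -> miss, prune
    N34 x:[17/2,25/2] y:[-2,19/2] z:[14,39] -> miss, prune
  N20 x:[31/2,29] y:[7/2,37/2] z:[14,51] -> hit [31/2,37/2], descend [8, 16]
    N8 x:[31/2,41/2] y:[7/2,37/2] z:[31,51] -> miss, prune
    N16 x:[47/2,29] y:[5,33/2] z:[14,45] -> miss, prune

order=[0, 5, 25, 23, 32, 34, 20, 8, 16]  |boxes|=9  |leaves|=0  hit=miss

== RESULT ==
9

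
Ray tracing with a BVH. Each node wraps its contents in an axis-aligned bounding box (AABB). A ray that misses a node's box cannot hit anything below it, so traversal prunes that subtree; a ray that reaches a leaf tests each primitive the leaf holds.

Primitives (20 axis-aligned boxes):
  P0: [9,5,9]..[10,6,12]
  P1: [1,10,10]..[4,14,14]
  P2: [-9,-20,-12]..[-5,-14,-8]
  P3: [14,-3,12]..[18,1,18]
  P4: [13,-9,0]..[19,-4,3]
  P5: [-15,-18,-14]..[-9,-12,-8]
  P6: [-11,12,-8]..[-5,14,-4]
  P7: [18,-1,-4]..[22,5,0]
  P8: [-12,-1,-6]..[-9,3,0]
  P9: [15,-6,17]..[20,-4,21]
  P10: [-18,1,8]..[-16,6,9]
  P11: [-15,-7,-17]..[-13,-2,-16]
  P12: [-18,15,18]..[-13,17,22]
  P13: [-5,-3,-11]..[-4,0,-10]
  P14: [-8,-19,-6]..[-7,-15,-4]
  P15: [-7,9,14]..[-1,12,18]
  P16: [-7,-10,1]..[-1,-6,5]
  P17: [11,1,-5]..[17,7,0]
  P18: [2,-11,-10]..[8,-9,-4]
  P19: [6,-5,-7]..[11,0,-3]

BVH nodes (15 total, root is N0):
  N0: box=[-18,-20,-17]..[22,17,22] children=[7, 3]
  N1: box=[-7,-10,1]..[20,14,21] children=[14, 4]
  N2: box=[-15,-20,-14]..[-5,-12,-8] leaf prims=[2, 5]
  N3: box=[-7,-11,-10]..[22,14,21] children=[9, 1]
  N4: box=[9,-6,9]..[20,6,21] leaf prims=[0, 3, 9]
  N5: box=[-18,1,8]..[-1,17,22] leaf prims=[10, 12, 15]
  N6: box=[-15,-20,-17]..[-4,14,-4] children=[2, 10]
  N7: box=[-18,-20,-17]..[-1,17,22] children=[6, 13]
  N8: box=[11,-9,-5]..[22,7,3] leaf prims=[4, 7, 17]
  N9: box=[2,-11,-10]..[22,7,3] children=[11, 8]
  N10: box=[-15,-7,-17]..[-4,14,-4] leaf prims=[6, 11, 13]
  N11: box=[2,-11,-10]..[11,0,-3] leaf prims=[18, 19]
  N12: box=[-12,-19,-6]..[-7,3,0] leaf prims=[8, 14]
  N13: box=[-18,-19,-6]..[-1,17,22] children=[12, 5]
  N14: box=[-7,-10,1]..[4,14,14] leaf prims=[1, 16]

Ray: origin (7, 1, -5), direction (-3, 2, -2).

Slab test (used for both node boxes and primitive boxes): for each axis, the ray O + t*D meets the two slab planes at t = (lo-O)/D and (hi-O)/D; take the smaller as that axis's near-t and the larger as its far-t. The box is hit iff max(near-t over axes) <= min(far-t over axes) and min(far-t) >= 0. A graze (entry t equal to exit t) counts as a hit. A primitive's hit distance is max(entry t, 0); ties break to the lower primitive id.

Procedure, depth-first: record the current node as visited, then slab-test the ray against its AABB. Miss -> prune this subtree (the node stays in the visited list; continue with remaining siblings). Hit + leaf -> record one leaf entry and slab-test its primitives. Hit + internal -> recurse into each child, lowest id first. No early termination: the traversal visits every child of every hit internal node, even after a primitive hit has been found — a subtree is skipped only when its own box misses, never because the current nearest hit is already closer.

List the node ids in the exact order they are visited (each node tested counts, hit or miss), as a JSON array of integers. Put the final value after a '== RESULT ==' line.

Walk:
N0 x:[-5,25/3] y:[-21/2,8] z:[-27/2,6] -> hit [-5,6], descend [3, 7]
  N3 x:[-5,14/3] y:[-6,13/2] z:[-13,5/2] -> hit [-5,5/2], descend [1, 9]
    N1 x:[-13/3,14/3] y:[-11/2,13/2] z:[-13,-3] -> miss, prune
    N9 x:[-5,5/3] y:[-6,3] z:[-4,5/2] -> hit [-4,5/3], descend [8, 11]
      N8 x:[-5,-4/3] y:[-5,3] z:[-4,0] -> miss, prune
      N11 x:[-4/3,5/3] y:[-6,-1/2] z:[-1,5/2] -> miss, prune
  N7 x:[8/3,25/3] y:[-21/2,8] z:[-27/2,6] -> hit [8/3,6], descend [6, 13]
    N6 x:[11/3,22/3] y:[-21/2,13/2] z:[-1/2,6] -> hit [11/3,6], descend [2, 10]
      N2 x:[4,22/3] y:[-21/2,-13/2] z:[3/2,9/2] -> miss, prune
      N10 x:[11/3,22/3] y:[-4,13/2] z:[-1/2,6] -> hit [11/3,6] leaf, test {P6(miss), P11(miss), P13(miss)}
    N13 x:[8/3,25/3] y:[-10,8] z:[-27/2,1/2] -> miss, prune

order=[0, 3, 1, 9, 8, 11, 7, 6, 2, 10, 13]  |boxes|=11  |leaves|=1  hit=miss

== RESULT ==
[0, 3, 1, 9, 8, 11, 7, 6, 2, 10, 13]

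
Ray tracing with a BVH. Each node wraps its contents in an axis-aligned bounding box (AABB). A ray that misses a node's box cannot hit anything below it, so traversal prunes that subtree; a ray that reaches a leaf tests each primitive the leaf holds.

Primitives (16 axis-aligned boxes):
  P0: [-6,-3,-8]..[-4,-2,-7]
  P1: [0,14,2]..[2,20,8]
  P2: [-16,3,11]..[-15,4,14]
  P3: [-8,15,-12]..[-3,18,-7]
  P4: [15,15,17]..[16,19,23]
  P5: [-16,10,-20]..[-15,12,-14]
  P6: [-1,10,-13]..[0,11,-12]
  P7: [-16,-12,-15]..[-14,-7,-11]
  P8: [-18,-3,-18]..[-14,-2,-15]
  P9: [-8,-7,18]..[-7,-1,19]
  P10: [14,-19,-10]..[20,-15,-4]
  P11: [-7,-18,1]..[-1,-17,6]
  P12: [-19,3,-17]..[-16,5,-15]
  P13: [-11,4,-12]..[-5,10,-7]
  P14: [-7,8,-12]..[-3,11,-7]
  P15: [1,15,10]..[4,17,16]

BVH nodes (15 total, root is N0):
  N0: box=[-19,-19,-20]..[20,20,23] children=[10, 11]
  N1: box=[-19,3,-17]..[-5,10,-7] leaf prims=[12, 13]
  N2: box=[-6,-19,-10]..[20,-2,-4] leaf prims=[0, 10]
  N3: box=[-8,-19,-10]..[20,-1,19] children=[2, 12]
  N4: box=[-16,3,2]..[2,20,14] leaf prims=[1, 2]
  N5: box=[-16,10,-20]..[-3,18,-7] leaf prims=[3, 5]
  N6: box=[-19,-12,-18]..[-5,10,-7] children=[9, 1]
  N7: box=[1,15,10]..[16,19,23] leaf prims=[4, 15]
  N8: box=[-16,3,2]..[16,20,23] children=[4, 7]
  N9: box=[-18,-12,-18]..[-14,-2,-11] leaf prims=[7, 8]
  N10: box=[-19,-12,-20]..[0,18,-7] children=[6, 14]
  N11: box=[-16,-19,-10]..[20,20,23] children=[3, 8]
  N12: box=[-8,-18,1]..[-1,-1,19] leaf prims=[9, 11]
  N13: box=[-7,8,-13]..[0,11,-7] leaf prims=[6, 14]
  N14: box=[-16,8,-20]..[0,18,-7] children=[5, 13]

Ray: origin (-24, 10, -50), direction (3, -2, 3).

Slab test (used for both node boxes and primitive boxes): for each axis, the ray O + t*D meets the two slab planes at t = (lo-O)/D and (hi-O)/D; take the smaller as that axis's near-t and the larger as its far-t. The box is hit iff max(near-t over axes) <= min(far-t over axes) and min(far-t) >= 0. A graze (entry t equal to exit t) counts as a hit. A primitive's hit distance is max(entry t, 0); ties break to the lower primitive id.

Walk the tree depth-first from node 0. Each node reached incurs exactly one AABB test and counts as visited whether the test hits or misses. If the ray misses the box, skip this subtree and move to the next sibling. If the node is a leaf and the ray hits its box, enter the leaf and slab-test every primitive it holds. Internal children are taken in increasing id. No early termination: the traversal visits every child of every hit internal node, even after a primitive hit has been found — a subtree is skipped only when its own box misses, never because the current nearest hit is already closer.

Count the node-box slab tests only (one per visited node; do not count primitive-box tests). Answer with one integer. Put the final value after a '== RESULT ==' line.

Traverse from the root:
N0 x:[5/3,44/3] y:[-5,29/2] z:[10,73/3] -> hit [10,29/2], descend [10, 11]
  N10 x:[5/3,8] y:[-4,11] z:[10,43/3] -> miss, prune
  N11 x:[8/3,44/3] y:[-5,29/2] z:[40/3,73/3] -> hit [40/3,29/2], descend [3, 8]
    N3 x:[16/3,44/3] y:[11/2,29/2] z:[40/3,23] -> hit [40/3,29/2], descend [2, 12]
      N2 x:[6,44/3] y:[6,29/2] z:[40/3,46/3] -> hit [40/3,29/2] leaf, test {P0(miss), P10@t=40/3}
      N12 x:[16/3,23/3] y:[11/2,14] z:[17,23] -> miss, prune
    N8 x:[8/3,40/3] y:[-5,7/2] z:[52/3,73/3] -> miss, prune

7 AABB tests over nodes [0, 10, 11, 3, 2, 12, 8]; 1 leaf entered; closest P10.

== RESULT ==
7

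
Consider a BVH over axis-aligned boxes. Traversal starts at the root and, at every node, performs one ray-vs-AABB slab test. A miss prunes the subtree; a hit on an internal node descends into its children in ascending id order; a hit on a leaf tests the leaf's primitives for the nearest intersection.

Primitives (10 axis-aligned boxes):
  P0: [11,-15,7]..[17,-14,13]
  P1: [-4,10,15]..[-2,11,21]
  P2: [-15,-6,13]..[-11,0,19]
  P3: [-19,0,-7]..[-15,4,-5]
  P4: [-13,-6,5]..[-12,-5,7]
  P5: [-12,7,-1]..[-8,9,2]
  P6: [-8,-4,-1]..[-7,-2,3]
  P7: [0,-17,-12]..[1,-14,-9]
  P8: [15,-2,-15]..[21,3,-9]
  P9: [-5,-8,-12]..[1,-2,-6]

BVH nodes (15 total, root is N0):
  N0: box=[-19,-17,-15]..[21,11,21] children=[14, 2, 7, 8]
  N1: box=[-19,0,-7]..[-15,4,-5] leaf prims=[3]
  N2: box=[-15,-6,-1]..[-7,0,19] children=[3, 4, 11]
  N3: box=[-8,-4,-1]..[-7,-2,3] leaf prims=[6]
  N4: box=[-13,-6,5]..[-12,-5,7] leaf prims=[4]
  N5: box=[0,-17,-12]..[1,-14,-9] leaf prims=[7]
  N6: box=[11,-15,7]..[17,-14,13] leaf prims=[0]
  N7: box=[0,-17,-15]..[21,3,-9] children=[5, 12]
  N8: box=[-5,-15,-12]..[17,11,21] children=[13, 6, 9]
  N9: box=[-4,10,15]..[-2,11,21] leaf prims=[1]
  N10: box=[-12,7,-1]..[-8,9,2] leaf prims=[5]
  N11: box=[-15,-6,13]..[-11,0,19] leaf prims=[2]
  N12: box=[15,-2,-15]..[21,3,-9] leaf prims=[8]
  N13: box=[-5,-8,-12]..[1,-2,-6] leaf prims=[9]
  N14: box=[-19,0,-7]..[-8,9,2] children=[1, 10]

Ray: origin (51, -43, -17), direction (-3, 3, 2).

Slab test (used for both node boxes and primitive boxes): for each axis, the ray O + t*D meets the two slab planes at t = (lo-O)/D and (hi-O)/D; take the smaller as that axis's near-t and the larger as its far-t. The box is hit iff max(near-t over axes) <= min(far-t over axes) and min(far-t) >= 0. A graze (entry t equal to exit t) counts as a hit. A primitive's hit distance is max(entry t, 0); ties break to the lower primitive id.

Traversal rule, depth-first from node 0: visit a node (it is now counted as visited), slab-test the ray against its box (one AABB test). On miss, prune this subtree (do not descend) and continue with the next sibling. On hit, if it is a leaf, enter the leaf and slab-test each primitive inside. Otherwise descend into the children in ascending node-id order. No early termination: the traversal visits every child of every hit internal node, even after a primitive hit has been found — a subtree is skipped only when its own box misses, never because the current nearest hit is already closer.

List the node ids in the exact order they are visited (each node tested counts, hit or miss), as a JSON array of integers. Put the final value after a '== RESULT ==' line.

Trace the traversal:
N0 x:[10,70/3] y:[26/3,18] z:[1,19] -> hit [10,18], descend [2, 7, 8, 14]
  N2 x:[58/3,22] y:[37/3,43/3] z:[8,18] -> miss, prune
  N7 x:[10,17] y:[26/3,46/3] z:[1,4] -> miss, prune
  N8 x:[34/3,56/3] y:[28/3,18] z:[5/2,19] -> hit [34/3,18], descend [6, 9, 13]
    N6 x:[34/3,40/3] y:[28/3,29/3] z:[12,15] -> miss, prune
    N9 x:[53/3,55/3] y:[53/3,18] z:[16,19] -> hit [53/3,18] leaf, test {P1@t=53/3}
    N13 x:[50/3,56/3] y:[35/3,41/3] z:[5/2,11/2] -> miss, prune
  N14 x:[59/3,70/3] y:[43/3,52/3] z:[5,19/2] -> miss, prune

8 AABB tests over nodes [0, 2, 7, 8, 6, 9, 13, 14]; 1 leaf entered; closest P1.

== RESULT ==
[0, 2, 7, 8, 6, 9, 13, 14]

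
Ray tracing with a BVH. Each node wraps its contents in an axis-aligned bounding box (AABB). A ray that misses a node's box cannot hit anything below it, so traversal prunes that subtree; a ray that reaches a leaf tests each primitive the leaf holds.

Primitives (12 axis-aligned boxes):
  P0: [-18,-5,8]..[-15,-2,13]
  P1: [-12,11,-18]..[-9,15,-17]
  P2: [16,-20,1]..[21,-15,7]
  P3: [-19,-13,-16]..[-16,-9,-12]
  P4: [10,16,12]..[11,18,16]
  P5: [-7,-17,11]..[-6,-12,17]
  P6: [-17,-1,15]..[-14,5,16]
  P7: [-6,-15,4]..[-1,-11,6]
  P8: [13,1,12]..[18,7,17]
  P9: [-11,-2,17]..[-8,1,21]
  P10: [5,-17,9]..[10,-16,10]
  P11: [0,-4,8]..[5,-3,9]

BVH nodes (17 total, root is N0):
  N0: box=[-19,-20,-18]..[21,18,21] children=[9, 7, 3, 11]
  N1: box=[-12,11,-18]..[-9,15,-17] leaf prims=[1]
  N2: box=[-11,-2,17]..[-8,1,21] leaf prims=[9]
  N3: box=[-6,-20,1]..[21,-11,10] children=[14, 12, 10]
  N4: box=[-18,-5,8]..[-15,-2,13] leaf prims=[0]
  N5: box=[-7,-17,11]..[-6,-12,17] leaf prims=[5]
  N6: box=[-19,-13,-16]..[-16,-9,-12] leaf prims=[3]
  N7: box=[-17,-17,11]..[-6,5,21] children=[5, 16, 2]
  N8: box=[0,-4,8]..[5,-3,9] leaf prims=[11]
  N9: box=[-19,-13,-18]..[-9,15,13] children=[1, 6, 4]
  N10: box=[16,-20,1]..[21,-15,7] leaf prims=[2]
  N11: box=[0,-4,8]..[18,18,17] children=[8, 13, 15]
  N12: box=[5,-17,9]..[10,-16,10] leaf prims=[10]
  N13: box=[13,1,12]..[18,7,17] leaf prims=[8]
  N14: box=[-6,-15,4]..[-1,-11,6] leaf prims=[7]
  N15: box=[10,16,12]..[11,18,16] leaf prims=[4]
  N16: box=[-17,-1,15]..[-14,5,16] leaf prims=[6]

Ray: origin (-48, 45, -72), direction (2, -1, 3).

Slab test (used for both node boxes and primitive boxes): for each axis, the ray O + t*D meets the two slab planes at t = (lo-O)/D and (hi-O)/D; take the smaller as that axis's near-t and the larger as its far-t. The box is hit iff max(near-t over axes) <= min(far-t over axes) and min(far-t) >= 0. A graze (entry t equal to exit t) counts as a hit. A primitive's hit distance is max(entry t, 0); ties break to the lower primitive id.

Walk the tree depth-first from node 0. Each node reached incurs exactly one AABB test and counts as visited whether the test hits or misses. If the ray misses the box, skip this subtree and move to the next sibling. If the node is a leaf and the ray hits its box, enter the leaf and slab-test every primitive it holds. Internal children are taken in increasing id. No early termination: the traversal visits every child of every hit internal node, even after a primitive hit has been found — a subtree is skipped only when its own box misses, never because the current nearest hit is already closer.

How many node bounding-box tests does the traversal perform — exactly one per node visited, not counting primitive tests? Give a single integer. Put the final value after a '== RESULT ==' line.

Walk:
N0 x:[29/2,69/2] y:[27,65] z:[18,31] -> hit [27,31], descend [3, 7, 9, 11]
  N3 x:[21,69/2] y:[56,65] z:[73/3,82/3] -> miss, prune
  N7 x:[31/2,21] y:[40,62] z:[83/3,31] -> miss, prune
  N9 x:[29/2,39/2] y:[30,58] z:[18,85/3] -> miss, prune
  N11 x:[24,33] y:[27,49] z:[80/3,89/3] -> hit [27,89/3], descend [8, 13, 15]
    N8 x:[24,53/2] y:[48,49] z:[80/3,27] -> miss, prune
    N13 x:[61/2,33] y:[38,44] z:[28,89/3] -> miss, prune
    N15 x:[29,59/2] y:[27,29] z:[28,88/3] -> hit [29,29] leaf, test {P4@t=29}

Summary -> nodes [0, 3, 7, 9, 11, 8, 13, 15]; box-tests=8; leaf-entries=1; first=P4

== RESULT ==
8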